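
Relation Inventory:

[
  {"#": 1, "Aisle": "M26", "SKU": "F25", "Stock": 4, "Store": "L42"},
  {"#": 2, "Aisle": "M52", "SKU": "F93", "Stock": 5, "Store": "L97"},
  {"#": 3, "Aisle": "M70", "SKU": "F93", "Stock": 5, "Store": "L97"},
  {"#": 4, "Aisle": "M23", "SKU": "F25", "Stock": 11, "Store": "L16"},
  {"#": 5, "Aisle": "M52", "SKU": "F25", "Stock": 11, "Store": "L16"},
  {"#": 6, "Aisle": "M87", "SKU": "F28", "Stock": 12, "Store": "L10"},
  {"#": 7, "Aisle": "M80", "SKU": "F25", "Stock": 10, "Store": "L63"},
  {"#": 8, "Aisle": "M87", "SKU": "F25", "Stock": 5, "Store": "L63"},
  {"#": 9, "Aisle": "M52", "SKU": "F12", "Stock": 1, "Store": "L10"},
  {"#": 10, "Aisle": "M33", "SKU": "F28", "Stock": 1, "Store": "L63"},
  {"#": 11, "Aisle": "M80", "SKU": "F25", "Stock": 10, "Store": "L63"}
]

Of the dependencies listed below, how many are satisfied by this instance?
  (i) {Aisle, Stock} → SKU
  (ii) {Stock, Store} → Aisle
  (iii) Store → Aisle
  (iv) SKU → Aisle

1

(i) {Aisle, Stock} → SKU: every LHS value maps to a single RHS value — holds.
(ii) {Stock, Store} → Aisle: (Stock=5, Store=L97): rows 2, 3 → Aisle takes values {M52, M70} — violation; (Stock=11, Store=L16): rows 4, 5 → Aisle takes values {M23, M52} — violation — fails.
(iii) Store → Aisle: Store=L97: rows 2, 3 → Aisle takes values {M52, M70} — violation; Store=L16: rows 4, 5 → Aisle takes values {M23, M52} — violation; Store=L10: rows 6, 9 → Aisle takes values {M87, M52} — violation; Store=L63: rows 7, 8, 10, 11 → Aisle takes values {M80, M87, M33} — violation — fails.
(iv) SKU → Aisle: SKU=F25: rows 1, 4, 5, 7, 8, 11 → Aisle takes values {M26, M23, M52, M80, M87} — violation; SKU=F93: rows 2, 3 → Aisle takes values {M52, M70} — violation; SKU=F28: rows 6, 10 → Aisle takes values {M87, M33} — violation — fails.
1 of the 4 dependencies holds.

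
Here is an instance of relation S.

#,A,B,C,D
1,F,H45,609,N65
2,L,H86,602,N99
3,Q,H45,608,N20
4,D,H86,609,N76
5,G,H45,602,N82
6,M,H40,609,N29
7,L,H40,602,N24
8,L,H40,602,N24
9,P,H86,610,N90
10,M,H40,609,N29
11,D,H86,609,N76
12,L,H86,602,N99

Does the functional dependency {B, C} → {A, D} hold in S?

Yes

(B=H45, C=609): row 1 → {A,D} = (F, N65) ✓
(B=H86, C=602): rows 2, 12 → {A,D} = (L, N99), (L, N99) ✓
(B=H45, C=608): row 3 → {A,D} = (Q, N20) ✓
(B=H86, C=609): rows 4, 11 → {A,D} = (D, N76), (D, N76) ✓
(B=H45, C=602): row 5 → {A,D} = (G, N82) ✓
(B=H40, C=609): rows 6, 10 → {A,D} = (M, N29), (M, N29) ✓
(B=H40, C=602): rows 7, 8 → {A,D} = (L, N24), (L, N24) ✓
(B=H86, C=610): row 9 → {A,D} = (P, N90) ✓
Every {B, C} value is associated with a single {A, D} value, so {B, C} → {A, D} holds.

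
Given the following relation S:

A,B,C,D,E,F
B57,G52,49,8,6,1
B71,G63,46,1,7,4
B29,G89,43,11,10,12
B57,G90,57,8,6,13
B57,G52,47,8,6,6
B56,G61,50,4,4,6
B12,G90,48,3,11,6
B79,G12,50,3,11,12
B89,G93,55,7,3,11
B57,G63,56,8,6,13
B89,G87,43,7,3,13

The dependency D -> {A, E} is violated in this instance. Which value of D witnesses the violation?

3

D=8: 4 rows → {A,E} = (B57, 6), (B57, 6), (B57, 6), (B57, 6) ✓
D=1: 1 row → {A,E} = (B71, 7) ✓
D=11: 1 row → {A,E} = (B29, 10) ✓
D=4: 1 row → {A,E} = (B56, 4) ✓
D=3: 2 rows → {A,E} takes values {(B12, 11), (B79, 11)} — violation
D=7: 2 rows → {A,E} = (B89, 3), (B89, 3) ✓
The only D value with inconsistent RHS is D=3.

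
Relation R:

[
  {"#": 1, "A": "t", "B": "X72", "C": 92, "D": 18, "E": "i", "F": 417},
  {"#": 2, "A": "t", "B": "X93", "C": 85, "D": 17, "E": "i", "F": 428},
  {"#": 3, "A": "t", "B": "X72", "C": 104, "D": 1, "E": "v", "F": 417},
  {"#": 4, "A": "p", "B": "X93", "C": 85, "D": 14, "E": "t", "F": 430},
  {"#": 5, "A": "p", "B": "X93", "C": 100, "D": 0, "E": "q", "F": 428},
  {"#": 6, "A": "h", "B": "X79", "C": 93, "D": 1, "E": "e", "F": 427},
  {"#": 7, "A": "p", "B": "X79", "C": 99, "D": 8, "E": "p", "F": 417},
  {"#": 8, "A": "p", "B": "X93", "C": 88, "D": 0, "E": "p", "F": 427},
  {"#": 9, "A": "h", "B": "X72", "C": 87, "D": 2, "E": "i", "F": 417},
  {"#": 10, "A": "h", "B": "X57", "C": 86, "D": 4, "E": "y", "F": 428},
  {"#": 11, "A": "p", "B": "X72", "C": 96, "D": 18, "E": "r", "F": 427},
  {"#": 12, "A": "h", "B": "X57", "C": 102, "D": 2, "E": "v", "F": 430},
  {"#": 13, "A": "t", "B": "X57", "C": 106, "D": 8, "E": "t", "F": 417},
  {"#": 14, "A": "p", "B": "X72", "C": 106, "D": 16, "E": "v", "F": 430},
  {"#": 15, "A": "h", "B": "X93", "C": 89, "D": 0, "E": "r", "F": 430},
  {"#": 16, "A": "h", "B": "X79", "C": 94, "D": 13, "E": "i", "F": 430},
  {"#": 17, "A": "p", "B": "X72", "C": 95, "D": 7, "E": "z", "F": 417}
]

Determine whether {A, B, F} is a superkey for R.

No

Rows 1 and 3 have the same {A, B, F} value (A=t, B=X72, F=417) but are distinct tuples, so {A, B, F} does not determine every attribute — not a superkey.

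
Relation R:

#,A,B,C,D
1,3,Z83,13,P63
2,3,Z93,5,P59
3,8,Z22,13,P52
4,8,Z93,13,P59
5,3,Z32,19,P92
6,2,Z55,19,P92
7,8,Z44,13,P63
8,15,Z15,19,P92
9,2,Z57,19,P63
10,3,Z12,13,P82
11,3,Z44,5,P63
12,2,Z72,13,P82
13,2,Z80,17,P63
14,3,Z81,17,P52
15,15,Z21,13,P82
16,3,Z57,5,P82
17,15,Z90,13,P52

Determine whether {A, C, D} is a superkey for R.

Yes

All 17 rows have distinct {A, C, D} values, so {A, C, D} → (all attributes) holds and {A, C, D} is a superkey.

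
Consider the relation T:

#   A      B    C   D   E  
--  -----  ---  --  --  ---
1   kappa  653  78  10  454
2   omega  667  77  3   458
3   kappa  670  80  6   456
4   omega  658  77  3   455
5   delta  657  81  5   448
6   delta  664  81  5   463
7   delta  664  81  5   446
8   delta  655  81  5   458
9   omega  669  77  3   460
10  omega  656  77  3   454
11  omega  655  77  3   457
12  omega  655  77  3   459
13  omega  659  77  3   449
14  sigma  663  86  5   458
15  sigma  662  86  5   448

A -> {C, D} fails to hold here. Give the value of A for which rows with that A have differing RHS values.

kappa

A=kappa: rows 1, 3 → {C,D} takes values {(78, 10), (80, 6)} — violation
A=omega: rows 2, 4, 9, 10, 11, 12, 13 → {C,D} = (77, 3), (77, 3), (77, 3), (77, 3), (77, 3), (77, 3), (77, 3) ✓
A=delta: rows 5, 6, 7, 8 → {C,D} = (81, 5), (81, 5), (81, 5), (81, 5) ✓
A=sigma: rows 14, 15 → {C,D} = (86, 5), (86, 5) ✓
The only A value with inconsistent RHS is A=kappa.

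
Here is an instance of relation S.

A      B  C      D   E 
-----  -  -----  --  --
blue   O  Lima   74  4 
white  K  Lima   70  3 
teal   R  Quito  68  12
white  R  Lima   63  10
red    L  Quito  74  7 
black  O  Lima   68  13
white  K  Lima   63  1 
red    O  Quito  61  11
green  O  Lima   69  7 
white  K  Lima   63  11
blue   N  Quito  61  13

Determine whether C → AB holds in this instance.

C=Lima: 7 rows → {A,B} takes values {(blue, O), (white, K), (white, R), (black, O), (green, O)} — violation
C=Quito: 4 rows → {A,B} takes values {(teal, R), (red, L), (red, O), (blue, N)} — violation
Two rows agree on C but differ on AB, so C → AB does not hold.

No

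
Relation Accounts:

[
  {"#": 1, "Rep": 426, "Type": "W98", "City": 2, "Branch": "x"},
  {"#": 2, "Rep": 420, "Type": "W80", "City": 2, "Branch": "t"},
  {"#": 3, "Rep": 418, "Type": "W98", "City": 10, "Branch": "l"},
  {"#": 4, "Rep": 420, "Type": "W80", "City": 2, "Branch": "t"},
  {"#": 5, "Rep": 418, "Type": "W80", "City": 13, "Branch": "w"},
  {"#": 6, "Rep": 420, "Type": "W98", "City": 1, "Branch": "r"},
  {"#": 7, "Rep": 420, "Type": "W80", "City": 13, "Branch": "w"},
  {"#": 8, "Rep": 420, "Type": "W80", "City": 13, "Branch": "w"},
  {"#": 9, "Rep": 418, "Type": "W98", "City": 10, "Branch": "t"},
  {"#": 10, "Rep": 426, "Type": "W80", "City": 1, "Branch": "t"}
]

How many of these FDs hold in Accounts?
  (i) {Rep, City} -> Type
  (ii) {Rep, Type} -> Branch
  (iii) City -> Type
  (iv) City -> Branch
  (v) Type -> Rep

(i) {Rep, City} -> Type: every LHS value maps to a single RHS value — holds.
(ii) {Rep, Type} -> Branch: (Rep=420, Type=W80): rows 2, 4, 7, 8 → Branch takes values {t, w} — violation; (Rep=418, Type=W98): rows 3, 9 → Branch takes values {l, t} — violation — fails.
(iii) City -> Type: City=2: rows 1, 2, 4 → Type takes values {W98, W80} — violation; City=1: rows 6, 10 → Type takes values {W98, W80} — violation — fails.
(iv) City -> Branch: City=2: rows 1, 2, 4 → Branch takes values {x, t} — violation; City=10: rows 3, 9 → Branch takes values {l, t} — violation; City=1: rows 6, 10 → Branch takes values {r, t} — violation — fails.
(v) Type -> Rep: Type=W98: rows 1, 3, 6, 9 → Rep takes values {426, 418, 420} — violation; Type=W80: rows 2, 4, 5, 7, 8, 10 → Rep takes values {420, 418, 426} — violation — fails.
1 of the 5 dependencies holds.

1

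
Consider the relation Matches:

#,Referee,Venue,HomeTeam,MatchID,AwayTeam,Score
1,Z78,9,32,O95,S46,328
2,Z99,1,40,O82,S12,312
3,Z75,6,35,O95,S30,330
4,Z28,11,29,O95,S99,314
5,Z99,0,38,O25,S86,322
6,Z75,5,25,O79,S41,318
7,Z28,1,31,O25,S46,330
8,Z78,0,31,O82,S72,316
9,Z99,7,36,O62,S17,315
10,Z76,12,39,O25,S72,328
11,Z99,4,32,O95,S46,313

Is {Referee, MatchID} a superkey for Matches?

All 11 rows have distinct {Referee, MatchID} values, so {Referee, MatchID} → (all attributes) holds and {Referee, MatchID} is a superkey.

Yes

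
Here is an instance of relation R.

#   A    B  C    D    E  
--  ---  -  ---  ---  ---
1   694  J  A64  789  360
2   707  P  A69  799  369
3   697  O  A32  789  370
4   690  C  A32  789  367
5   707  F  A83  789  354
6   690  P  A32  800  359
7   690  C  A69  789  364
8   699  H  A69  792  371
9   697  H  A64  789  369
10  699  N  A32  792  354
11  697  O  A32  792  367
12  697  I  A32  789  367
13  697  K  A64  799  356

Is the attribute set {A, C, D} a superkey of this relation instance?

No

Rows 3 and 12 have the same {A, C, D} value (A=697, C=A32, D=789) but are distinct tuples, so {A, C, D} does not determine every attribute — not a superkey.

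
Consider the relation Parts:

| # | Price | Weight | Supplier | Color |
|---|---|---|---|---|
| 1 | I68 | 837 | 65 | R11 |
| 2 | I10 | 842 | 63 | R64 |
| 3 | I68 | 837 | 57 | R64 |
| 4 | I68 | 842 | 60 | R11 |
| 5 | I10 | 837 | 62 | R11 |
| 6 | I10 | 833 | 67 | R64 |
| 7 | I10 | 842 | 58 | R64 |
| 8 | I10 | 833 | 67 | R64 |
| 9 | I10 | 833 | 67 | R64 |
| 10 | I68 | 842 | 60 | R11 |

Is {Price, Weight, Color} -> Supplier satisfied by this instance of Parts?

No

(Price=I68, Weight=837, Color=R11): row 1 → Supplier = 65 ✓
(Price=I10, Weight=842, Color=R64): rows 2, 7 → Supplier takes values {63, 58} — violation
(Price=I68, Weight=837, Color=R64): row 3 → Supplier = 57 ✓
(Price=I68, Weight=842, Color=R11): rows 4, 10 → Supplier = 60, 60 ✓
(Price=I10, Weight=837, Color=R11): row 5 → Supplier = 62 ✓
(Price=I10, Weight=833, Color=R64): rows 6, 8, 9 → Supplier = 67, 67, 67 ✓
Two rows agree on {Price, Weight, Color} but differ on Supplier, so {Price, Weight, Color} -> Supplier does not hold.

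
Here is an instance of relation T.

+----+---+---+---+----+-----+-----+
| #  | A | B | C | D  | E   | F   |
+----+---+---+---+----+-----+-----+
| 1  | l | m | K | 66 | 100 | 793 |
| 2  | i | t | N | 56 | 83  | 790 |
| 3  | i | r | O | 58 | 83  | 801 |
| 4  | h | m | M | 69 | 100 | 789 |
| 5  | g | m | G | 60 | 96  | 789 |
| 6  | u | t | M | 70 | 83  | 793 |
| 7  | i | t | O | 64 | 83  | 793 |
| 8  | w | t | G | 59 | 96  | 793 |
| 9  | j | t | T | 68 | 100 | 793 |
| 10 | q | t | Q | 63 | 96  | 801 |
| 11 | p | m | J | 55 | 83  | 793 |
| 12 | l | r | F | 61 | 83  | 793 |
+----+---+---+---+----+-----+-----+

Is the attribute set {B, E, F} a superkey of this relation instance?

Rows 6 and 7 have the same {B, E, F} value (B=t, E=83, F=793) but are distinct tuples, so {B, E, F} does not determine every attribute — not a superkey.

No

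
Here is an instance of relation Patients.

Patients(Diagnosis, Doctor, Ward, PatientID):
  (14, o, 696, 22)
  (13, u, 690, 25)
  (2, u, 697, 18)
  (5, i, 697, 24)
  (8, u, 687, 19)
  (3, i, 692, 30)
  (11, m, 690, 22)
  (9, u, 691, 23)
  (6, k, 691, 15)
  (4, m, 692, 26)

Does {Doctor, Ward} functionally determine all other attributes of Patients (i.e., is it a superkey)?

Yes

All 10 rows have distinct {Doctor, Ward} values, so {Doctor, Ward} → (all attributes) holds and {Doctor, Ward} is a superkey.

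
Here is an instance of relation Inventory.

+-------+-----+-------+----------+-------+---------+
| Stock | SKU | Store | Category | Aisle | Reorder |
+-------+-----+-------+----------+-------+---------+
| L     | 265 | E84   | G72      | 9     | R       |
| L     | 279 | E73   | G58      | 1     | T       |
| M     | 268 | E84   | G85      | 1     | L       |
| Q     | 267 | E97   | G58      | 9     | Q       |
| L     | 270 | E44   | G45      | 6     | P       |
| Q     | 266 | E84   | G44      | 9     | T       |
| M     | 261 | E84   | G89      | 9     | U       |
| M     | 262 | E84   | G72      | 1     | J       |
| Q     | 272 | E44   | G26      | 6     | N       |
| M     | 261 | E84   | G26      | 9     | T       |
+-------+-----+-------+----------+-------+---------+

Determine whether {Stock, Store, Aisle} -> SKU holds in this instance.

No

(Stock=L, Store=E84, Aisle=9): 1 row → SKU = 265 ✓
(Stock=L, Store=E73, Aisle=1): 1 row → SKU = 279 ✓
(Stock=M, Store=E84, Aisle=1): 2 rows → SKU takes values {268, 262} — violation
(Stock=Q, Store=E97, Aisle=9): 1 row → SKU = 267 ✓
(Stock=L, Store=E44, Aisle=6): 1 row → SKU = 270 ✓
(Stock=Q, Store=E84, Aisle=9): 1 row → SKU = 266 ✓
(Stock=M, Store=E84, Aisle=9): 2 rows → SKU = 261, 261 ✓
(Stock=Q, Store=E44, Aisle=6): 1 row → SKU = 272 ✓
Two rows agree on {Stock, Store, Aisle} but differ on SKU, so {Stock, Store, Aisle} -> SKU does not hold.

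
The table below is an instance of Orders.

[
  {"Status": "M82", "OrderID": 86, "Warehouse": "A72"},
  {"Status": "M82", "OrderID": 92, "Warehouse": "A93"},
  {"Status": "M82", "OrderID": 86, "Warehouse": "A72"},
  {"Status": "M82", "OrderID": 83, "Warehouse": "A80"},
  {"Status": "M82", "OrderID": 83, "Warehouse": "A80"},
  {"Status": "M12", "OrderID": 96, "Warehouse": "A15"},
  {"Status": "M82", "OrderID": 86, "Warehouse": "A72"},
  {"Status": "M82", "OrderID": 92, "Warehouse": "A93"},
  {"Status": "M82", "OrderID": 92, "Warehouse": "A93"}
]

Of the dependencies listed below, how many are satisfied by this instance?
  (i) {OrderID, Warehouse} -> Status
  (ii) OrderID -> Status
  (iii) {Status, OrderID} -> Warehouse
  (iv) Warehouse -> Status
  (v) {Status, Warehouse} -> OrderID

5

(i) {OrderID, Warehouse} -> Status: every LHS value maps to a single RHS value — holds.
(ii) OrderID -> Status: every LHS value maps to a single RHS value — holds.
(iii) {Status, OrderID} -> Warehouse: every LHS value maps to a single RHS value — holds.
(iv) Warehouse -> Status: every LHS value maps to a single RHS value — holds.
(v) {Status, Warehouse} -> OrderID: every LHS value maps to a single RHS value — holds.
5 of the 5 dependencies hold.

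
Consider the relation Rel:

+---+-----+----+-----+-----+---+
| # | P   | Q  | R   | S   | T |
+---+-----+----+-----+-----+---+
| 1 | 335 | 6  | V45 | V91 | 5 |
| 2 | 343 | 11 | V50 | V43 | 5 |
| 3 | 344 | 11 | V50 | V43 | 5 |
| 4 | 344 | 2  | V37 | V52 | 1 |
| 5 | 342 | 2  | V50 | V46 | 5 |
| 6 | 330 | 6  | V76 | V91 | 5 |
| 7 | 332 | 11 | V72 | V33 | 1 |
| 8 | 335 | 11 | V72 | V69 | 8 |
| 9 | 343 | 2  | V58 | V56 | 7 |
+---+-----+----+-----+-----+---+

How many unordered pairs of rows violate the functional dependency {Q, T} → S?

0

(Q=6, T=5): all 2 rows agree on S — 0 pairs.
(Q=11, T=5): all 2 rows agree on S — 0 pairs.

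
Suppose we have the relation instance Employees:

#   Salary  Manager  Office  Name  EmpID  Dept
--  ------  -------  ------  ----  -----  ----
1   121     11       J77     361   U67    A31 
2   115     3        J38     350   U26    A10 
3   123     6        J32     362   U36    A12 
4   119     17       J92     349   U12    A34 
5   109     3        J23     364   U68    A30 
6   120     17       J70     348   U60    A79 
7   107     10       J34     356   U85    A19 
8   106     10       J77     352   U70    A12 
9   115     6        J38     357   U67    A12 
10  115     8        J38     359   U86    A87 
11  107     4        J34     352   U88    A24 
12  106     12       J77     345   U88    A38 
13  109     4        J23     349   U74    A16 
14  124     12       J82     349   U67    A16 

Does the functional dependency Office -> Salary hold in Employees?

No

Office=J77: rows 1, 8, 12 → Salary takes values {121, 106} — violation
Office=J38: rows 2, 9, 10 → Salary = 115, 115, 115 ✓
Office=J32: row 3 → Salary = 123 ✓
Office=J92: row 4 → Salary = 119 ✓
Office=J23: rows 5, 13 → Salary = 109, 109 ✓
Office=J70: row 6 → Salary = 120 ✓
Office=J34: rows 7, 11 → Salary = 107, 107 ✓
Office=J82: row 14 → Salary = 124 ✓
Two rows agree on Office but differ on Salary, so Office -> Salary does not hold.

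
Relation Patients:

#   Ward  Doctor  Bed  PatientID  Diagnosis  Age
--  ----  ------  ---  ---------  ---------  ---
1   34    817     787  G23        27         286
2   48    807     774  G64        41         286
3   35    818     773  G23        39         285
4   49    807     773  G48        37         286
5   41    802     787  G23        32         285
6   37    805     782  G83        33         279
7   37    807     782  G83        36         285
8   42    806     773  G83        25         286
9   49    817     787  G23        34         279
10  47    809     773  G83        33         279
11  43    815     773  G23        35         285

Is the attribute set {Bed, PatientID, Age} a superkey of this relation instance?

No

Rows 3 and 11 have the same {Bed, PatientID, Age} value (Bed=773, PatientID=G23, Age=285) but are distinct tuples, so {Bed, PatientID, Age} does not determine every attribute — not a superkey.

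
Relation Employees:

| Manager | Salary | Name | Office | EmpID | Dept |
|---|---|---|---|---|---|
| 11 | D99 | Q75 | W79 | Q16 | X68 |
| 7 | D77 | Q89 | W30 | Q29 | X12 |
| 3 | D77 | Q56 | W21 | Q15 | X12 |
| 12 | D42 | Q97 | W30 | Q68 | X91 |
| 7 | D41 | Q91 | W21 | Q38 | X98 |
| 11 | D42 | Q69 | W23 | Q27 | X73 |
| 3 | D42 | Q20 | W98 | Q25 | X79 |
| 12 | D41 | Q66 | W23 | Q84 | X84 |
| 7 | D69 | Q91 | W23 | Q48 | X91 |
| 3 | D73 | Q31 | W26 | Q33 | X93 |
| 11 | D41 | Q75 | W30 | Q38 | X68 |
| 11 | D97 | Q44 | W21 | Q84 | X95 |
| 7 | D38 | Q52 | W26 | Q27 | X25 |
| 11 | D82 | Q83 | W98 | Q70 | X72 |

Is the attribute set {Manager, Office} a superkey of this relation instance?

Yes

All 14 rows have distinct {Manager, Office} values, so {Manager, Office} → (all attributes) holds and {Manager, Office} is a superkey.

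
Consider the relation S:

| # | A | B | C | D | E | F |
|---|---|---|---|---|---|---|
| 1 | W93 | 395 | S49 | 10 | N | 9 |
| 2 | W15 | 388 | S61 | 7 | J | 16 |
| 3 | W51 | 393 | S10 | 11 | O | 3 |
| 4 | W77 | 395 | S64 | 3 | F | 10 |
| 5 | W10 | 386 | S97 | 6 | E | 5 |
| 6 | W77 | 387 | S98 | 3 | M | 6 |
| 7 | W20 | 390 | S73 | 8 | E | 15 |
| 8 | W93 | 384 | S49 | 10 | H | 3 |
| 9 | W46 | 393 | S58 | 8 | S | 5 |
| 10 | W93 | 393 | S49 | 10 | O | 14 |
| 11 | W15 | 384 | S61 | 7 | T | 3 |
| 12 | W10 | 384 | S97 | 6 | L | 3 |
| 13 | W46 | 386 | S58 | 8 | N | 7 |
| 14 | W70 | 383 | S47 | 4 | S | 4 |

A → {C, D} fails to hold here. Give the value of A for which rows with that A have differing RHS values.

A=W93: rows 1, 8, 10 → {C,D} = (S49, 10), (S49, 10), (S49, 10) ✓
A=W15: rows 2, 11 → {C,D} = (S61, 7), (S61, 7) ✓
A=W51: row 3 → {C,D} = (S10, 11) ✓
A=W77: rows 4, 6 → {C,D} takes values {(S64, 3), (S98, 3)} — violation
A=W10: rows 5, 12 → {C,D} = (S97, 6), (S97, 6) ✓
A=W20: row 7 → {C,D} = (S73, 8) ✓
A=W46: rows 9, 13 → {C,D} = (S58, 8), (S58, 8) ✓
A=W70: row 14 → {C,D} = (S47, 4) ✓
The only A value with inconsistent RHS is A=W77.

W77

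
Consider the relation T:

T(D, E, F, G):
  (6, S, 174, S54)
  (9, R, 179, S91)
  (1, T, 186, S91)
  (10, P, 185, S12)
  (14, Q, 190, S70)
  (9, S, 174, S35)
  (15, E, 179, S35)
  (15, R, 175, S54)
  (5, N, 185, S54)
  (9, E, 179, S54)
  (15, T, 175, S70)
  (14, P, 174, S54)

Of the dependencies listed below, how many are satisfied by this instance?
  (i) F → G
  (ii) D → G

(i) F → G: F=174: 3 rows → G takes values {S54, S35} — violation; F=179: 3 rows → G takes values {S91, S35, S54} — violation; F=185: 2 rows → G takes values {S12, S54} — violation; F=175: 2 rows → G takes values {S54, S70} — violation — fails.
(ii) D → G: D=9: 3 rows → G takes values {S91, S35, S54} — violation; D=14: 2 rows → G takes values {S70, S54} — violation; D=15: 3 rows → G takes values {S35, S54, S70} — violation — fails.
None of the 2 dependencies hold.

0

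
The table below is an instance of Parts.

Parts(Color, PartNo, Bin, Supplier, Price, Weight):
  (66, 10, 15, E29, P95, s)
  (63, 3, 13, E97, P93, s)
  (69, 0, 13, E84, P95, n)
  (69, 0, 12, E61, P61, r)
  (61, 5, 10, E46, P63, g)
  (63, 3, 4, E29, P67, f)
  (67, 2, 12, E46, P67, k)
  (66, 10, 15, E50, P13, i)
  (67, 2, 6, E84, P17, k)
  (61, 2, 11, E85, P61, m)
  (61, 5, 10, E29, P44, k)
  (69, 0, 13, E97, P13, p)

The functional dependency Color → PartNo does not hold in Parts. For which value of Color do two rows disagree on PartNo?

Color=66: 2 rows → PartNo = 10, 10 ✓
Color=63: 2 rows → PartNo = 3, 3 ✓
Color=69: 3 rows → PartNo = 0, 0, 0 ✓
Color=61: 3 rows → PartNo takes values {5, 2} — violation
Color=67: 2 rows → PartNo = 2, 2 ✓
The only Color value with inconsistent PartNo is Color=61.

61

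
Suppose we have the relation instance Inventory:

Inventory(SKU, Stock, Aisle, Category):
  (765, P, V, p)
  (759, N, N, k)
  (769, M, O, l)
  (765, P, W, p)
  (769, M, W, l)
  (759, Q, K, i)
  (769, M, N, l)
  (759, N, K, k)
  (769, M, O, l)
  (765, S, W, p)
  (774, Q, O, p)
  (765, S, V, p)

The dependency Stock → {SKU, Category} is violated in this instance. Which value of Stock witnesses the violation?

Stock=P: 2 rows → {SKU,Category} = (765, p), (765, p) ✓
Stock=N: 2 rows → {SKU,Category} = (759, k), (759, k) ✓
Stock=M: 4 rows → {SKU,Category} = (769, l), (769, l), (769, l), (769, l) ✓
Stock=Q: 2 rows → {SKU,Category} takes values {(759, i), (774, p)} — violation
Stock=S: 2 rows → {SKU,Category} = (765, p), (765, p) ✓
The only Stock value with inconsistent RHS is Stock=Q.

Q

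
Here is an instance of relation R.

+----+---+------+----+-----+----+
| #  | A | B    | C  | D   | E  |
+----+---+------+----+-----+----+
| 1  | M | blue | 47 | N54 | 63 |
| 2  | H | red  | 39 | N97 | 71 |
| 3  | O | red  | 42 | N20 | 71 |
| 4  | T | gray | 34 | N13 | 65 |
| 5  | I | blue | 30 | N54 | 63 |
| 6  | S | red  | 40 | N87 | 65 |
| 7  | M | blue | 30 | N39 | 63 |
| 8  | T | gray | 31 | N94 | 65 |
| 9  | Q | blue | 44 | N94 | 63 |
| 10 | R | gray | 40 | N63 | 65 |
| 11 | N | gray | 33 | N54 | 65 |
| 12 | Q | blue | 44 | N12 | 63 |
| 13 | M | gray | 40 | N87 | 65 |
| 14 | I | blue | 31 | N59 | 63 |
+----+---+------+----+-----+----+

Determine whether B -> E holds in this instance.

No

B=blue: rows 1, 5, 7, 9, 12, 14 → E = 63, 63, 63, 63, 63, 63 ✓
B=red: rows 2, 3, 6 → E takes values {71, 65} — violation
B=gray: rows 4, 8, 10, 11, 13 → E = 65, 65, 65, 65, 65 ✓
Two rows agree on B but differ on E, so B -> E does not hold.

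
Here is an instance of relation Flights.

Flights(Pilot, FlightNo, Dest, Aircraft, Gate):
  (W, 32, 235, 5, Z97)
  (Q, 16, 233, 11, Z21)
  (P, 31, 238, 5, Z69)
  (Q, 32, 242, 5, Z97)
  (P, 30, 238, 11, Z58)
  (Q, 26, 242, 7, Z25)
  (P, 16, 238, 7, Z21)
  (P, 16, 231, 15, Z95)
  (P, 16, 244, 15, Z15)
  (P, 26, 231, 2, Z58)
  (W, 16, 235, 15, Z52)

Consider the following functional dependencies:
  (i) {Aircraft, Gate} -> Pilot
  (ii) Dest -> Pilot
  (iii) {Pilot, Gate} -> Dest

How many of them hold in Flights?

(i) {Aircraft, Gate} -> Pilot: (Aircraft=5, Gate=Z97): 2 rows → Pilot takes values {W, Q} — violation — fails.
(ii) Dest -> Pilot: every LHS value maps to a single RHS value — holds.
(iii) {Pilot, Gate} -> Dest: (Pilot=P, Gate=Z58): 2 rows → Dest takes values {238, 231} — violation — fails.
1 of the 3 dependencies holds.

1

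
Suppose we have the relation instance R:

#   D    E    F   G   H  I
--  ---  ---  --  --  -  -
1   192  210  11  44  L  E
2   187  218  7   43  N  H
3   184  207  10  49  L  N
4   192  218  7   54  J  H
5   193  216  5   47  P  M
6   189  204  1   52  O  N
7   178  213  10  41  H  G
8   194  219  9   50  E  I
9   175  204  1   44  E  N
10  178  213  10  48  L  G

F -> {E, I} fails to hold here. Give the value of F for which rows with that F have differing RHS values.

F=11: row 1 → {E,I} = (210, E) ✓
F=7: rows 2, 4 → {E,I} = (218, H), (218, H) ✓
F=10: rows 3, 7, 10 → {E,I} takes values {(207, N), (213, G)} — violation
F=5: row 5 → {E,I} = (216, M) ✓
F=1: rows 6, 9 → {E,I} = (204, N), (204, N) ✓
F=9: row 8 → {E,I} = (219, I) ✓
The only F value with inconsistent RHS is F=10.

10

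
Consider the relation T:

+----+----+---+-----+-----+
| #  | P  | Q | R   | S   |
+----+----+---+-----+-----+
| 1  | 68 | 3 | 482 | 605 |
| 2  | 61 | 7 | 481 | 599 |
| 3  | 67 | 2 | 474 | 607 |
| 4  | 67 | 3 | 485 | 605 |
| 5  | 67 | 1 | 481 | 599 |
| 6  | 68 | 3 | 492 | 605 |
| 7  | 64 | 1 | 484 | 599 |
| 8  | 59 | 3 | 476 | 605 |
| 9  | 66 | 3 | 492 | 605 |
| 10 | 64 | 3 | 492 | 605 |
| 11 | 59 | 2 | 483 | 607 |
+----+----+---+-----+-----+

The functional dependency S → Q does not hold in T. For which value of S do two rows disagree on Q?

S=605: rows 1, 4, 6, 8, 9, 10 → Q = 3, 3, 3, 3, 3, 3 ✓
S=599: rows 2, 5, 7 → Q takes values {7, 1} — violation
S=607: rows 3, 11 → Q = 2, 2 ✓
The only S value with inconsistent Q is S=599.

599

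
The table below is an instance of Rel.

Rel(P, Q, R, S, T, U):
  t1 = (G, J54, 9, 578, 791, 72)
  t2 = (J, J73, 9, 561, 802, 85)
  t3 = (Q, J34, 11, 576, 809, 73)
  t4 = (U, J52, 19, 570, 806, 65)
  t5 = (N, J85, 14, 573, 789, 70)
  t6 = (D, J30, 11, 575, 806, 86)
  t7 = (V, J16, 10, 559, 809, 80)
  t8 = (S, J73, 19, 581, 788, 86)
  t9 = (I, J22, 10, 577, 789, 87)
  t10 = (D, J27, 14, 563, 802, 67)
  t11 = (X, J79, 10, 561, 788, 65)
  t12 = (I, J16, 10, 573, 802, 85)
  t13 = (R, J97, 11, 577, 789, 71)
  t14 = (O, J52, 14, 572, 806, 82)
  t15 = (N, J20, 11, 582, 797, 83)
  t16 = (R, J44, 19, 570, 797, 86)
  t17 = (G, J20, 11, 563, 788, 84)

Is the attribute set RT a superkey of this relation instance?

All 17 rows have distinct RT values, so RT → (all attributes) holds and RT is a superkey.

Yes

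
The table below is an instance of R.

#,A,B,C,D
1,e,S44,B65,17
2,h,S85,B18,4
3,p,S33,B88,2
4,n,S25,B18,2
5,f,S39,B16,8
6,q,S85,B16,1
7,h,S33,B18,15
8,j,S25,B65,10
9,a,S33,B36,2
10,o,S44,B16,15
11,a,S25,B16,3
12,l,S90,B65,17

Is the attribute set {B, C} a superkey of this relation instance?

Yes

All 12 rows have distinct {B, C} values, so {B, C} → (all attributes) holds and {B, C} is a superkey.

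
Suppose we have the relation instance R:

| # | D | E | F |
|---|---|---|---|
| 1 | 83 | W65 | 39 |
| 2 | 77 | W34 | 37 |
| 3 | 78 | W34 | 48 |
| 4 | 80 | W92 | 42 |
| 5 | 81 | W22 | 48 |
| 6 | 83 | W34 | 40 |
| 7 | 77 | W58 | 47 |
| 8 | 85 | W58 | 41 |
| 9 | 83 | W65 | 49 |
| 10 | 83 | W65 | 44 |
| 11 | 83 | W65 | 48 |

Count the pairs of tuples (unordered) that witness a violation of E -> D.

4

E=W65: all 4 rows agree on D — 0 pairs.
E=W34: violating pairs (2,3), (2,6), (3,6) — 3 pairs.
E=W58: violating pairs (7,8) — 1 pair.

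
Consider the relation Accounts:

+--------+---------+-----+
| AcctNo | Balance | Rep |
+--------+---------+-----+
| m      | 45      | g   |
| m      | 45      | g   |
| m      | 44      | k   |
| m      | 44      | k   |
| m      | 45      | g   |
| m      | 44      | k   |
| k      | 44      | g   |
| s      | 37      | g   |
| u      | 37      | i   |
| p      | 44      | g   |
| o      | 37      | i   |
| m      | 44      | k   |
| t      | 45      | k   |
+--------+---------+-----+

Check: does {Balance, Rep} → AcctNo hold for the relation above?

(Balance=45, Rep=g): 3 rows → AcctNo = m, m, m ✓
(Balance=44, Rep=k): 4 rows → AcctNo = m, m, m, m ✓
(Balance=44, Rep=g): 2 rows → AcctNo takes values {k, p} — violation
(Balance=37, Rep=g): 1 row → AcctNo = s ✓
(Balance=37, Rep=i): 2 rows → AcctNo takes values {u, o} — violation
(Balance=45, Rep=k): 1 row → AcctNo = t ✓
Two rows agree on {Balance, Rep} but differ on AcctNo, so {Balance, Rep} → AcctNo does not hold.

No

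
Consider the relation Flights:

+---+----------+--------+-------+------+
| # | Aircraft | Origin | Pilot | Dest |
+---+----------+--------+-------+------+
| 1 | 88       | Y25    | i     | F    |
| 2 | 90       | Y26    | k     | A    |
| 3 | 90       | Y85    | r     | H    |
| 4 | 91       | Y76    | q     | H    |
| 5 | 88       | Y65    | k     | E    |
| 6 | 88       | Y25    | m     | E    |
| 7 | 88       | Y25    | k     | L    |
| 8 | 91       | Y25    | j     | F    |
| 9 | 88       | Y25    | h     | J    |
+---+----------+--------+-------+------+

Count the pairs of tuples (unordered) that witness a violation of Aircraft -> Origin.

Aircraft=88: violating pairs (1,5), (5,6), (5,7), (5,9) — 4 pairs.
Aircraft=90: violating pairs (2,3) — 1 pair.
Aircraft=91: violating pairs (4,8) — 1 pair.

6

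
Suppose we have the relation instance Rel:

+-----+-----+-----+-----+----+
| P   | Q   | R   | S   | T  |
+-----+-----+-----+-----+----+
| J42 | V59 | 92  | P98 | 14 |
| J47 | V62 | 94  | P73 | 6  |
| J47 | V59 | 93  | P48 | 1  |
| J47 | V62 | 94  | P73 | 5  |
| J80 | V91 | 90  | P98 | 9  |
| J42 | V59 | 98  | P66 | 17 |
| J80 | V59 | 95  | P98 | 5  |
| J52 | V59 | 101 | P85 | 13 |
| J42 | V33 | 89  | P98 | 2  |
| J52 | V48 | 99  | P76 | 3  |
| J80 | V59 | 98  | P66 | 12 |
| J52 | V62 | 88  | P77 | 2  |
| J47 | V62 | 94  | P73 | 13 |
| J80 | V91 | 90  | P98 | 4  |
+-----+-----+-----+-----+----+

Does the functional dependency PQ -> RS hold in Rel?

(P=J42, Q=V59): 2 rows → {R,S} takes values {(92, P98), (98, P66)} — violation
(P=J47, Q=V62): 3 rows → {R,S} = (94, P73), (94, P73), (94, P73) ✓
(P=J47, Q=V59): 1 row → {R,S} = (93, P48) ✓
(P=J80, Q=V91): 2 rows → {R,S} = (90, P98), (90, P98) ✓
(P=J80, Q=V59): 2 rows → {R,S} takes values {(95, P98), (98, P66)} — violation
(P=J52, Q=V59): 1 row → {R,S} = (101, P85) ✓
(P=J42, Q=V33): 1 row → {R,S} = (89, P98) ✓
(P=J52, Q=V48): 1 row → {R,S} = (99, P76) ✓
(P=J52, Q=V62): 1 row → {R,S} = (88, P77) ✓
Two rows agree on PQ but differ on RS, so PQ -> RS does not hold.

No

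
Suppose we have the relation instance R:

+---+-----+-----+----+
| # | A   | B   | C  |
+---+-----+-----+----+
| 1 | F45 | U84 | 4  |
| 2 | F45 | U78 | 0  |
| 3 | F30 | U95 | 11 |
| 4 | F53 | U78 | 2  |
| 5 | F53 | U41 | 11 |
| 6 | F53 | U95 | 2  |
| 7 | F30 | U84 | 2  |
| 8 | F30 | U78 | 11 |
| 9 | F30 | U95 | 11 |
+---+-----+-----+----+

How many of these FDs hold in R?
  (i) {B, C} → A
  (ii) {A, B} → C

2

(i) {B, C} → A: every LHS value maps to a single RHS value — holds.
(ii) {A, B} → C: every LHS value maps to a single RHS value — holds.
2 of the 2 dependencies hold.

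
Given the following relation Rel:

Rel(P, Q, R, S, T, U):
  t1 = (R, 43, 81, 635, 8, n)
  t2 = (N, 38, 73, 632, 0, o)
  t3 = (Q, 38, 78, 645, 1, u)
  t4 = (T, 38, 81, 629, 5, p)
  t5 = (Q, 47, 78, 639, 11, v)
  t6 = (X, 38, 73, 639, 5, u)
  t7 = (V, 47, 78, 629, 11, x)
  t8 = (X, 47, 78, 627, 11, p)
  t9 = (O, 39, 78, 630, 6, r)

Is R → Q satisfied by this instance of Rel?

R=81: rows 1, 4 → Q takes values {43, 38} — violation
R=73: rows 2, 6 → Q = 38, 38 ✓
R=78: rows 3, 5, 7, 8, 9 → Q takes values {38, 47, 39} — violation
Two rows agree on R but differ on Q, so R → Q does not hold.

No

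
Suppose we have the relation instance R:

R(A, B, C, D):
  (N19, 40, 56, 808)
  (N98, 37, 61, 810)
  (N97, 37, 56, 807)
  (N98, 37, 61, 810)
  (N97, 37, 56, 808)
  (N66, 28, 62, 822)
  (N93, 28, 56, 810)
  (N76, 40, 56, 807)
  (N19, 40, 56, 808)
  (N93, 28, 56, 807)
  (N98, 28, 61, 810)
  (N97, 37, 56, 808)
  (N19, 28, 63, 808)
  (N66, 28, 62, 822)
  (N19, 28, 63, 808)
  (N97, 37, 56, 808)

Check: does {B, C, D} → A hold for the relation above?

Yes

(B=40, C=56, D=808): 2 rows → A = N19, N19 ✓
(B=37, C=61, D=810): 2 rows → A = N98, N98 ✓
(B=37, C=56, D=807): 1 row → A = N97 ✓
(B=37, C=56, D=808): 3 rows → A = N97, N97, N97 ✓
(B=28, C=62, D=822): 2 rows → A = N66, N66 ✓
(B=28, C=56, D=810): 1 row → A = N93 ✓
(B=40, C=56, D=807): 1 row → A = N76 ✓
(B=28, C=56, D=807): 1 row → A = N93 ✓
(B=28, C=61, D=810): 1 row → A = N98 ✓
(B=28, C=63, D=808): 2 rows → A = N19, N19 ✓
Every {B, C, D} value is associated with a single A value, so {B, C, D} → A holds.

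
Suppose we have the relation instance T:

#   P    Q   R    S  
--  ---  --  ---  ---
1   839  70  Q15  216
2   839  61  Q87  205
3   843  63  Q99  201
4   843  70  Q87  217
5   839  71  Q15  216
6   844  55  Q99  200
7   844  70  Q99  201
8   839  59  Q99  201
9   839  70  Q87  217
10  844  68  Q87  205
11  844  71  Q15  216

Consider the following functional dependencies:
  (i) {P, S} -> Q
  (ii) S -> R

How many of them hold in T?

(i) {P, S} -> Q: (P=839, S=216): rows 1, 5 → Q takes values {70, 71} — violation — fails.
(ii) S -> R: every LHS value maps to a single RHS value — holds.
1 of the 2 dependencies holds.

1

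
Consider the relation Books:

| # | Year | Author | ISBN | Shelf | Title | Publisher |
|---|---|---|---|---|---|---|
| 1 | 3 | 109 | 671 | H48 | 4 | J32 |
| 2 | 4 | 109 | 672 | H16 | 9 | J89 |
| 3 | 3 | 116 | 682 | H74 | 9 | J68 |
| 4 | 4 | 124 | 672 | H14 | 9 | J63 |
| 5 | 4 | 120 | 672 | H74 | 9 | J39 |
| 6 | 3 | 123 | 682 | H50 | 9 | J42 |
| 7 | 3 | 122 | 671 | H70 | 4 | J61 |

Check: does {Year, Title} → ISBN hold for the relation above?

Yes

(Year=3, Title=4): rows 1, 7 → ISBN = 671, 671 ✓
(Year=4, Title=9): rows 2, 4, 5 → ISBN = 672, 672, 672 ✓
(Year=3, Title=9): rows 3, 6 → ISBN = 682, 682 ✓
Every {Year, Title} value is associated with a single ISBN value, so {Year, Title} → ISBN holds.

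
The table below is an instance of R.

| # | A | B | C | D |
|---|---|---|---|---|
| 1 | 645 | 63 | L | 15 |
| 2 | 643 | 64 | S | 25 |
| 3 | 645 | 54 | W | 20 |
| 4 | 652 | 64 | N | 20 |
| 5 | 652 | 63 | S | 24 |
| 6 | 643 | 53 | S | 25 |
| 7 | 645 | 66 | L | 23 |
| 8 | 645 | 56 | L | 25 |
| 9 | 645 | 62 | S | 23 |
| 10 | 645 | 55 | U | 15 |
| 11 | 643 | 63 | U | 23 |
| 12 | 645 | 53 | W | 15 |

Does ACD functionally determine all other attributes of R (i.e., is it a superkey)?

No

Rows 2 and 6 have the same ACD value (A=643, C=S, D=25) but are distinct tuples, so ACD does not determine every attribute — not a superkey.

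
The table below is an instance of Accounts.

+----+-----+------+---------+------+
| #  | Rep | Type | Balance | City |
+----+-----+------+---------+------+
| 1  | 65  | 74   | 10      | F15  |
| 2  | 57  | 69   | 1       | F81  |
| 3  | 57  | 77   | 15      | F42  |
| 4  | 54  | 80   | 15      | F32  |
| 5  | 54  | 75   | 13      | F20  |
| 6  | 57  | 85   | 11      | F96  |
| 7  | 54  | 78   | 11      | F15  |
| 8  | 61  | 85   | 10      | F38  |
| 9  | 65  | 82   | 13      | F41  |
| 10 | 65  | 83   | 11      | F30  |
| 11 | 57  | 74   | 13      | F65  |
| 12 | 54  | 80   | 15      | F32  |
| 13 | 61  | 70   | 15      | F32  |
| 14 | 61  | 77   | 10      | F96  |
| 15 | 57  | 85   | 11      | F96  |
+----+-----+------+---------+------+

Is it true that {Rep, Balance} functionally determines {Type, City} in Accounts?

(Rep=65, Balance=10): row 1 → {Type,City} = (74, F15) ✓
(Rep=57, Balance=1): row 2 → {Type,City} = (69, F81) ✓
(Rep=57, Balance=15): row 3 → {Type,City} = (77, F42) ✓
(Rep=54, Balance=15): rows 4, 12 → {Type,City} = (80, F32), (80, F32) ✓
(Rep=54, Balance=13): row 5 → {Type,City} = (75, F20) ✓
(Rep=57, Balance=11): rows 6, 15 → {Type,City} = (85, F96), (85, F96) ✓
(Rep=54, Balance=11): row 7 → {Type,City} = (78, F15) ✓
(Rep=61, Balance=10): rows 8, 14 → {Type,City} takes values {(85, F38), (77, F96)} — violation
(Rep=65, Balance=13): row 9 → {Type,City} = (82, F41) ✓
(Rep=65, Balance=11): row 10 → {Type,City} = (83, F30) ✓
(Rep=57, Balance=13): row 11 → {Type,City} = (74, F65) ✓
(Rep=61, Balance=15): row 13 → {Type,City} = (70, F32) ✓
Two rows agree on {Rep, Balance} but differ on {Type, City}, so {Rep, Balance} -> {Type, City} does not hold.

No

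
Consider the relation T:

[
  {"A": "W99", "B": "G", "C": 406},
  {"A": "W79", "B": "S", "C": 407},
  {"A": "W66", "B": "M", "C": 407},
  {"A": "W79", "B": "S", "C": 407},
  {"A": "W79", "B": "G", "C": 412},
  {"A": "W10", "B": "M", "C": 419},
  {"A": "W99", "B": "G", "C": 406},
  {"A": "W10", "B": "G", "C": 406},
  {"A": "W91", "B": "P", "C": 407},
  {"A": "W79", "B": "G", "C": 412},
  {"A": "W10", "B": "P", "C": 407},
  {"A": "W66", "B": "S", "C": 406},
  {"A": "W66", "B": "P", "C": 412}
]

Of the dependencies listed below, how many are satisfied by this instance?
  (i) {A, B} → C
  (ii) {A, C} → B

(i) {A, B} → C: every LHS value maps to a single RHS value — holds.
(ii) {A, C} → B: every LHS value maps to a single RHS value — holds.
2 of the 2 dependencies hold.

2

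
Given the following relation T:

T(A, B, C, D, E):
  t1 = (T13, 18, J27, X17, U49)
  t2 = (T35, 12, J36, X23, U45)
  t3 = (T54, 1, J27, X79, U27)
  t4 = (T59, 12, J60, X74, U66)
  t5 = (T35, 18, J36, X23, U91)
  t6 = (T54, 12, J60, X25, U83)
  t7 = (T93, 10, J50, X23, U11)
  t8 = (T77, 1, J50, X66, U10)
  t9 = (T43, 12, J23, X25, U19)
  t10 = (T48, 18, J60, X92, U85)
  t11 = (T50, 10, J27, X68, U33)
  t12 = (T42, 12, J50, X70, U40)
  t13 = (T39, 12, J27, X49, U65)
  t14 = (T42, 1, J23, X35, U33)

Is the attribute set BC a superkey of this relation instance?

Rows 4 and 6 have the same BC value (B=12, C=J60) but are distinct tuples, so BC does not determine every attribute — not a superkey.

No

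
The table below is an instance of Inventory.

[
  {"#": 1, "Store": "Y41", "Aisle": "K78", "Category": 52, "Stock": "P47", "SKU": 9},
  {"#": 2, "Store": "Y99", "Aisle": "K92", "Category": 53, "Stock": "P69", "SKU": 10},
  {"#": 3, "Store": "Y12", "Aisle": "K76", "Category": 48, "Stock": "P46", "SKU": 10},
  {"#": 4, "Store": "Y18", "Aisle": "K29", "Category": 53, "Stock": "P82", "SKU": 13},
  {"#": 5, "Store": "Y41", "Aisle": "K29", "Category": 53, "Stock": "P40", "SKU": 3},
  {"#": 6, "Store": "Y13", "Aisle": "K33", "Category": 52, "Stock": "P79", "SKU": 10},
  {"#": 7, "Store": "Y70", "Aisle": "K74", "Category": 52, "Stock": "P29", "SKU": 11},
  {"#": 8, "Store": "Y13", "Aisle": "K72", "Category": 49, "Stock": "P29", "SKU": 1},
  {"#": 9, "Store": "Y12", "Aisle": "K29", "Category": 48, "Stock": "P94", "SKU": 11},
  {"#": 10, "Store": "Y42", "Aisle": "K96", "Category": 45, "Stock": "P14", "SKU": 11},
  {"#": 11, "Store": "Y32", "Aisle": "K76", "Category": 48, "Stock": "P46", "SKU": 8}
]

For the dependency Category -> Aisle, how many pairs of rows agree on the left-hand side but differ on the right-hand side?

Category=52: violating pairs (1,6), (1,7), (6,7) — 3 pairs.
Category=53: violating pairs (2,4), (2,5) — 2 pairs.
Category=48: violating pairs (3,9), (9,11) — 2 pairs.

7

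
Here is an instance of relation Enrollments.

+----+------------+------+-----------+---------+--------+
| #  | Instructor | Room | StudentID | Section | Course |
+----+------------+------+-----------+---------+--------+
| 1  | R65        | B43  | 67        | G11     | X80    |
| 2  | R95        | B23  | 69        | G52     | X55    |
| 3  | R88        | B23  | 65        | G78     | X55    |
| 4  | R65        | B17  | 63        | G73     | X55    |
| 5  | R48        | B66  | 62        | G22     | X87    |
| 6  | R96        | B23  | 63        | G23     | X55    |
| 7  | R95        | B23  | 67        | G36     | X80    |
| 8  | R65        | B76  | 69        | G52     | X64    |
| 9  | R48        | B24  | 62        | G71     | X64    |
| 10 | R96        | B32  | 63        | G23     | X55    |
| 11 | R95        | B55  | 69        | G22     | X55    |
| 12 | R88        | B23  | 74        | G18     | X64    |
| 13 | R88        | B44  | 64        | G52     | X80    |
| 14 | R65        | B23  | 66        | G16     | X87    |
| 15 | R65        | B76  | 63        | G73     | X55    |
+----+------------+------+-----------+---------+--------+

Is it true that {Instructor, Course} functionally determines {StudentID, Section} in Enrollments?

(Instructor=R65, Course=X80): row 1 → {StudentID,Section} = (67, G11) ✓
(Instructor=R95, Course=X55): rows 2, 11 → {StudentID,Section} takes values {(69, G52), (69, G22)} — violation
(Instructor=R88, Course=X55): row 3 → {StudentID,Section} = (65, G78) ✓
(Instructor=R65, Course=X55): rows 4, 15 → {StudentID,Section} = (63, G73), (63, G73) ✓
(Instructor=R48, Course=X87): row 5 → {StudentID,Section} = (62, G22) ✓
(Instructor=R96, Course=X55): rows 6, 10 → {StudentID,Section} = (63, G23), (63, G23) ✓
(Instructor=R95, Course=X80): row 7 → {StudentID,Section} = (67, G36) ✓
(Instructor=R65, Course=X64): row 8 → {StudentID,Section} = (69, G52) ✓
(Instructor=R48, Course=X64): row 9 → {StudentID,Section} = (62, G71) ✓
(Instructor=R88, Course=X64): row 12 → {StudentID,Section} = (74, G18) ✓
(Instructor=R88, Course=X80): row 13 → {StudentID,Section} = (64, G52) ✓
(Instructor=R65, Course=X87): row 14 → {StudentID,Section} = (66, G16) ✓
Two rows agree on {Instructor, Course} but differ on {StudentID, Section}, so {Instructor, Course} → {StudentID, Section} does not hold.

No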